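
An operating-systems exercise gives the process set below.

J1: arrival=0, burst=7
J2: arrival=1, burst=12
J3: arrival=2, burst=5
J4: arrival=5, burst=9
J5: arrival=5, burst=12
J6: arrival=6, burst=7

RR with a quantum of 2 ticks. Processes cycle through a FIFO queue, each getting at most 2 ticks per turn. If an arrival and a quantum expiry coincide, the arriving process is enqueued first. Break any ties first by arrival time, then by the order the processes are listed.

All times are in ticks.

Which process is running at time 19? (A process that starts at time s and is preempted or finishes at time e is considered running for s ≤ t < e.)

J1

Timeline: | J1 0-2 | J2 2-4 | J3 4-6 | J1 6-8 | J2 8-10 | J4 10-12 | J5 12-14 | J6 14-16 | J3 16-18 | J1 18-20 | J2 20-22 | J4 22-24 | J5 24-26 | J6 26-28 | J3 28-29 | J1 29-30 | J2 30-32 | J4 32-34 | J5 34-36 | J6 36-38 | J2 38-40 | J4 40-42 | J5 42-44 | J6 44-45 | J2 45-47 | J4 47-48 | J5 48-52 |
Completion: J1=30  J2=47  J3=29  J4=48  J5=52  J6=45
Turnaround (C−A): J1=30  J2=46  J3=27  J4=43  J5=47  J6=39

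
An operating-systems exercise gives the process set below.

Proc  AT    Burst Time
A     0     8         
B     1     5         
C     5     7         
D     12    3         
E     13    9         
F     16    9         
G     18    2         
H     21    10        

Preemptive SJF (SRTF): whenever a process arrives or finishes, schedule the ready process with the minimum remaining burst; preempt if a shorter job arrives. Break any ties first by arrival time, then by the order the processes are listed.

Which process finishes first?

B

Timeline: | A 0-1 | B 1-6 | A 6-13 | D 13-16 | C 16-18 | G 18-20 | C 20-25 | E 25-34 | F 34-43 | H 43-53 |
Completion: A=13  B=6  C=25  D=16  E=34  F=43  G=20  H=53
Turnaround (C−A): A=13  B=5  C=20  D=4  E=21  F=27  G=2  H=32
Finish order: B → A → D → G → C → E → F → H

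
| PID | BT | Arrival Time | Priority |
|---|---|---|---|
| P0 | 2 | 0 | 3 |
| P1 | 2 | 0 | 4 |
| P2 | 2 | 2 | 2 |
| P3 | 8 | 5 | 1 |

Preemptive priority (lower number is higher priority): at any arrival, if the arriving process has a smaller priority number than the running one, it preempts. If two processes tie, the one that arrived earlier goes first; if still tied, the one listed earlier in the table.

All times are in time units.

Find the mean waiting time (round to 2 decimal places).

Timeline: | P0 0-2 | P2 2-4 | P1 4-5 | P3 5-13 | P1 13-14 |
Completion: P0=2  P1=14  P2=4  P3=13
Waiting times: P0=0, P1=12, P2=0, P3=0
Average waiting = (0+12+0+0) / 4 = 12/4 = 3.00

3.00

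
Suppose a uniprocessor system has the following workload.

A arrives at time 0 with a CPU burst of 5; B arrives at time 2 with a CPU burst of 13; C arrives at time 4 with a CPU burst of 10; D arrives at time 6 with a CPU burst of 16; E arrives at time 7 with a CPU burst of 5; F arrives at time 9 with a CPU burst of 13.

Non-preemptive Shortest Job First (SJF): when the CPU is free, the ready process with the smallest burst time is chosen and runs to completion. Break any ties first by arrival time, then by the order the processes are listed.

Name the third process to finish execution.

Timeline: | A 0-5 | C 5-15 | E 15-20 | B 20-33 | F 33-46 | D 46-62 |
Completion: A=5  B=33  C=15  D=62  E=20  F=46
Finish order: A → C → E → B → F → D

E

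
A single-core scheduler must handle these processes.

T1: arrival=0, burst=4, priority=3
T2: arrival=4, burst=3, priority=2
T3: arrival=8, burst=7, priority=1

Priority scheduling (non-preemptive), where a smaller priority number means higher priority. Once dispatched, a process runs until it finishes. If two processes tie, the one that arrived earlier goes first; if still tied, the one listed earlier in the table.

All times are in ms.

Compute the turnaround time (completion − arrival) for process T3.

7

Schedule: | T1 0-4 | T2 4-7 | idle 7-8 | T3 8-15 |
Completion: T1=4  T2=7  T3=15
Turnaround(T3) = completion − arrival = 15 − 8 = 7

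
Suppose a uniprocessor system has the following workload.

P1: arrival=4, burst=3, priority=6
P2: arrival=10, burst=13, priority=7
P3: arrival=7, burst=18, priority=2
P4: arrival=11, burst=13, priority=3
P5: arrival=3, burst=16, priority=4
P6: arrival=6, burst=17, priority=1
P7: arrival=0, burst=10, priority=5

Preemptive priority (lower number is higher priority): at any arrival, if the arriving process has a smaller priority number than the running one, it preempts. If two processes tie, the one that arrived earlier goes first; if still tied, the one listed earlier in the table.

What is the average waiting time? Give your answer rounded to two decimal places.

Timeline: | P7 0-3 | P5 3-6 | P6 6-23 | P3 23-41 | P4 41-54 | P5 54-67 | P7 67-74 | P1 74-77 | P2 77-90 |
Completion: P1=77  P2=90  P3=41  P4=54  P5=67  P6=23  P7=74
Turnaround (C−A): P1=73  P2=80  P3=34  P4=43  P5=64  P6=17  P7=74
Waiting times: P1=70, P2=67, P3=16, P4=30, P5=48, P6=0, P7=64
Average waiting = (70+67+16+30+48+0+64) / 7 = 295/7 = 42.14

42.14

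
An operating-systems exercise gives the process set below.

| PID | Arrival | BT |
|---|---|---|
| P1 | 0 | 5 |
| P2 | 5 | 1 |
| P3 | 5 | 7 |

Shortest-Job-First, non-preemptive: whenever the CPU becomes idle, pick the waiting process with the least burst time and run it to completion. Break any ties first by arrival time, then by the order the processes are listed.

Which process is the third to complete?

P3

Timeline: | P1 0-5 | P2 5-6 | P3 6-13 |
Completion: P1=5  P2=6  P3=13
Turnaround (C−A): P1=5  P2=1  P3=8
Finish order: P1 → P2 → P3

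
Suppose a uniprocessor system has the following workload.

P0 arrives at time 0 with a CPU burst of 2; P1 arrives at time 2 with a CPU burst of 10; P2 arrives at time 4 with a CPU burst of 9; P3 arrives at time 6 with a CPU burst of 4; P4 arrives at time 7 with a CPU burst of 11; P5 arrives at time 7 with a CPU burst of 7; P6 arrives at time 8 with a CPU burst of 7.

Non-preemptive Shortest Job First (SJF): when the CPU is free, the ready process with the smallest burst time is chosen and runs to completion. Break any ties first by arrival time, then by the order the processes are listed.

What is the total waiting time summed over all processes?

Schedule: | P0 0-2 | P1 2-12 | P3 12-16 | P5 16-23 | P6 23-30 | P2 30-39 | P4 39-50 |
Completion: P0=2  P1=12  P2=39  P3=16  P4=50  P5=23  P6=30
Waiting = turnaround − burst: P0=0, P1=0, P2=26, P3=6, P4=32, P5=9, P6=15
Total waiting = 0 + 0 + 26 + 6 + 32 + 9 + 15 = 88

88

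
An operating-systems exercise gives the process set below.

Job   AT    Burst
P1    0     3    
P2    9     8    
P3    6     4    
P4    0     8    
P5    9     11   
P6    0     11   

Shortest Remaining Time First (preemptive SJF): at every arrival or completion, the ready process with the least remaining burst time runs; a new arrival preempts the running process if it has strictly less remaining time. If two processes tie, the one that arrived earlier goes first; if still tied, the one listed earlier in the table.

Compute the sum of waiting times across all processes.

61

Timeline: | P1 0-3 | P4 3-6 | P3 6-10 | P4 10-15 | P2 15-23 | P6 23-34 | P5 34-45 |
Completion: P1=3  P2=23  P3=10  P4=15  P5=45  P6=34
Turnaround (C−A): P1=3  P2=14  P3=4  P4=15  P5=36  P6=34
Waiting = turnaround − burst: P1=0, P2=6, P3=0, P4=7, P5=25, P6=23
Total waiting = 0 + 6 + 0 + 7 + 25 + 23 = 61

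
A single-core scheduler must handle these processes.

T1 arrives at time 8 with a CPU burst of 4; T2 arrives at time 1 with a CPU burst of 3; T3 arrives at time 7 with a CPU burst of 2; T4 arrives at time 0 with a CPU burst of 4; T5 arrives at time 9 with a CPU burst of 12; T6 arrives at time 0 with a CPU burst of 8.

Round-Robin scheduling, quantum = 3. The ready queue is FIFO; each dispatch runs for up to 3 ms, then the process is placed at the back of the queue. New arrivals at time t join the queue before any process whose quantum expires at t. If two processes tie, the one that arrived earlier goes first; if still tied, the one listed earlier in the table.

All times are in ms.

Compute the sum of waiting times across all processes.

Timeline: | T4 0-3 | T6 3-6 | T2 6-9 | T4 9-10 | T6 10-13 | T3 13-15 | T1 15-18 | T5 18-21 | T6 21-23 | T1 23-24 | T5 24-33 |
Completion: T1=24  T2=9  T3=15  T4=10  T5=33  T6=23
Waiting = turnaround − burst: T1=12, T2=5, T3=6, T4=6, T5=12, T6=15
Total waiting = 12 + 5 + 6 + 6 + 12 + 15 = 56

56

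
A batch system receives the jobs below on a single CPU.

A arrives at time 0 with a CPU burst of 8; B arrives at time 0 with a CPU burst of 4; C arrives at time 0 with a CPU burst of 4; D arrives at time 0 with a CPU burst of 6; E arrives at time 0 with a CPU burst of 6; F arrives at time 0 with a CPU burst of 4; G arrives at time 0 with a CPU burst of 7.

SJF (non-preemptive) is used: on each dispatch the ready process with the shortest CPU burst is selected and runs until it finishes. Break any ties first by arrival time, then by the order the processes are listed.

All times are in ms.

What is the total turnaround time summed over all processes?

Schedule: | B 0-4 | C 4-8 | F 8-12 | D 12-18 | E 18-24 | G 24-31 | A 31-39 |
Completion: A=39  B=4  C=8  D=18  E=24  F=12  G=31
Turnaround = completion − arrival: A=39, B=4, C=8, D=18, E=24, F=12, G=31
Total turnaround = 39 + 4 + 8 + 18 + 24 + 12 + 31 = 136

136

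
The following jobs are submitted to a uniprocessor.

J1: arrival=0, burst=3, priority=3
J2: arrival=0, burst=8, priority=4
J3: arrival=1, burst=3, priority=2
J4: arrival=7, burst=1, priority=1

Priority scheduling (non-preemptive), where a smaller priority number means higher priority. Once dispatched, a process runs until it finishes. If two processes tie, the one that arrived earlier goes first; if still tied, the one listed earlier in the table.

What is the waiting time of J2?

Gantt: | J1 0-3 | J3 3-6 | J2 6-14 | J4 14-15 |
Completion: J1=3  J2=14  J3=6  J4=15
Turnaround (C−A): J1=3  J2=14  J3=5  J4=8
Waiting(J2) = turnaround − burst = 14 − 8 = 6

6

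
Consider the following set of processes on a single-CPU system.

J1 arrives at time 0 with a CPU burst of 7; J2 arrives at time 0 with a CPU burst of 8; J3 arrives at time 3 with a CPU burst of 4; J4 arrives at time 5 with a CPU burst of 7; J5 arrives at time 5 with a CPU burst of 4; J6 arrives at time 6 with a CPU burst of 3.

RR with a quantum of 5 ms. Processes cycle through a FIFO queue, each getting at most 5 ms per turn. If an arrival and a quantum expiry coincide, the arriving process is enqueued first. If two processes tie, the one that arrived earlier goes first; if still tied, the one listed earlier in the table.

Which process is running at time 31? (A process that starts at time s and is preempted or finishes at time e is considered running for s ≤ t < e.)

Timeline: | J1 0-5 | J2 5-10 | J3 10-14 | J4 14-19 | J5 19-23 | J1 23-25 | J6 25-28 | J2 28-31 | J4 31-33 |
Completion: J1=25  J2=31  J3=14  J4=33  J5=23  J6=28

J4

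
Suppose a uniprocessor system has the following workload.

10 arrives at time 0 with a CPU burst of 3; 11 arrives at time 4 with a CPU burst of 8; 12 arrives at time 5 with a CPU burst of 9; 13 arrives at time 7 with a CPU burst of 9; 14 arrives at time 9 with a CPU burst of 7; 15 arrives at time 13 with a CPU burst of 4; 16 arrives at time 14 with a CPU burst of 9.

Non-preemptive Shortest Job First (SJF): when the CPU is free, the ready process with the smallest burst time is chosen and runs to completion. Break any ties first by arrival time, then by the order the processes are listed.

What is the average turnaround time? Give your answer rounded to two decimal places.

Gantt: | 10 0-3 | idle 3-4 | 11 4-12 | 14 12-19 | 15 19-23 | 12 23-32 | 13 32-41 | 16 41-50 |
Completion: 10=3  11=12  12=32  13=41  14=19  15=23  16=50
Turnaround times: 10=3, 11=8, 12=27, 13=34, 14=10, 15=10, 16=36
Average turnaround = (3+8+27+34+10+10+36) / 7 = 128/7 = 18.29

18.29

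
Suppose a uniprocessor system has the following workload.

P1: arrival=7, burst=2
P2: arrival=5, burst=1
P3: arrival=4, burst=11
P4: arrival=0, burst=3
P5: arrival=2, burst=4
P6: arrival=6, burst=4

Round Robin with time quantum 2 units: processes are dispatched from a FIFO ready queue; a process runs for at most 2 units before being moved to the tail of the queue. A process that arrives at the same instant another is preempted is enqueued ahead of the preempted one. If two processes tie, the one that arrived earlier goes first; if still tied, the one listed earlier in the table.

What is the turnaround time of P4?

5

Timeline: | P4 0-2 | P5 2-4 | P4 4-5 | P3 5-7 | P5 7-9 | P2 9-10 | P6 10-12 | P1 12-14 | P3 14-16 | P6 16-18 | P3 18-25 |
Completion: P1=14  P2=10  P3=25  P4=5  P5=9  P6=18
Turnaround (C−A): P1=7  P2=5  P3=21  P4=5  P5=7  P6=12
Turnaround(P4) = completion − arrival = 5 − 0 = 5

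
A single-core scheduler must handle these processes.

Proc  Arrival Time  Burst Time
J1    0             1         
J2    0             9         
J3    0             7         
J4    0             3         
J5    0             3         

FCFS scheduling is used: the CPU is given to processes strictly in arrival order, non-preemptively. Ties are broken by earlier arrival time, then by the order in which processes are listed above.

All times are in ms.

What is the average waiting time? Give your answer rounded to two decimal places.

9.60

Gantt: | J1 0-1 | J2 1-10 | J3 10-17 | J4 17-20 | J5 20-23 |
Completion: J1=1  J2=10  J3=17  J4=20  J5=23
Waiting times: J1=0, J2=1, J3=10, J4=17, J5=20
Average waiting = (0+1+10+17+20) / 5 = 48/5 = 9.60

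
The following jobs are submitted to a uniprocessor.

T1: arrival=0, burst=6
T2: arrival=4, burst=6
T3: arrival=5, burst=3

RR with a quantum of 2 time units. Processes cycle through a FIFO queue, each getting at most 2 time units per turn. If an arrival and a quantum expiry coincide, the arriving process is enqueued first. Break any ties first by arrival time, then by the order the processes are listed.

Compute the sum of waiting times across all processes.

Gantt: | T1 0-4 | T2 4-6 | T1 6-8 | T3 8-10 | T2 10-12 | T3 12-13 | T2 13-15 |
Completion: T1=8  T2=15  T3=13
Turnaround (C−A): T1=8  T2=11  T3=8
Waiting = turnaround − burst: T1=2, T2=5, T3=5
Total waiting = 2 + 5 + 5 = 12

12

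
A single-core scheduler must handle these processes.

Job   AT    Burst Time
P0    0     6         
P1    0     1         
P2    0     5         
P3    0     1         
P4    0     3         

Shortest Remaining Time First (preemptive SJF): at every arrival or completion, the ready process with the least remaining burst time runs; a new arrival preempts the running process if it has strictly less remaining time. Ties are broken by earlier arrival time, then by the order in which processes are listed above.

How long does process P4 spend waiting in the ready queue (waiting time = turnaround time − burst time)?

Schedule: | P1 0-1 | P3 1-2 | P4 2-5 | P2 5-10 | P0 10-16 |
Completion: P0=16  P1=1  P2=10  P3=2  P4=5
Waiting(P4) = turnaround − burst = 5 − 3 = 2

2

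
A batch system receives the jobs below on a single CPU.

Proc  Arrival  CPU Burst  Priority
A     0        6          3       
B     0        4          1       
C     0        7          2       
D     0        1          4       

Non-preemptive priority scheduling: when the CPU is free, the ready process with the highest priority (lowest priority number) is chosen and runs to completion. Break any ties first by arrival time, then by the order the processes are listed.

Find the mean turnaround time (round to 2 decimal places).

12.50

Timeline: | B 0-4 | C 4-11 | A 11-17 | D 17-18 |
Completion: A=17  B=4  C=11  D=18
Turnaround (C−A): A=17  B=4  C=11  D=18
Turnaround times: A=17, B=4, C=11, D=18
Average turnaround = (17+4+11+18) / 4 = 50/4 = 12.50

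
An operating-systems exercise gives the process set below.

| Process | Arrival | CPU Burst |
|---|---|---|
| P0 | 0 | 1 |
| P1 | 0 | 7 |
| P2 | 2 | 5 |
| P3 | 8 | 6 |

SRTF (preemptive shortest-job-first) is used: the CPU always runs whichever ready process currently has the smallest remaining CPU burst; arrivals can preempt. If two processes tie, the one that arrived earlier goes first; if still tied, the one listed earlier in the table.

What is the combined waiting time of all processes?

Gantt: | P0 0-1 | P1 1-2 | P2 2-7 | P1 7-13 | P3 13-19 |
Completion: P0=1  P1=13  P2=7  P3=19
Turnaround (C−A): P0=1  P1=13  P2=5  P3=11
Waiting = turnaround − burst: P0=0, P1=6, P2=0, P3=5
Total waiting = 0 + 6 + 0 + 5 = 11

11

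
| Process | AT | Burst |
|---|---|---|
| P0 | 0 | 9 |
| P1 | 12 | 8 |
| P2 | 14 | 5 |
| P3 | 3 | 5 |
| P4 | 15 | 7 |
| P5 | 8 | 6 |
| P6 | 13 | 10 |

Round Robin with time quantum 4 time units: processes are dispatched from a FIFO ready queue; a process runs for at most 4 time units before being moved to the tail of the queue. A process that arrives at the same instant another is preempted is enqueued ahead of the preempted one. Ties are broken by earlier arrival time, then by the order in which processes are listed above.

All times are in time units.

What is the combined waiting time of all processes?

Gantt: | P0 0-4 | P3 4-8 | P0 8-12 | P5 12-16 | P3 16-17 | P1 17-21 | P0 21-22 | P6 22-26 | P2 26-30 | P4 30-34 | P5 34-36 | P1 36-40 | P6 40-44 | P2 44-45 | P4 45-48 | P6 48-50 |
Completion: P0=22  P1=40  P2=45  P3=17  P4=48  P5=36  P6=50
Turnaround (C−A): P0=22  P1=28  P2=31  P3=14  P4=33  P5=28  P6=37
Waiting = turnaround − burst: P0=13, P1=20, P2=26, P3=9, P4=26, P5=22, P6=27
Total waiting = 13 + 20 + 26 + 9 + 26 + 22 + 27 = 143

143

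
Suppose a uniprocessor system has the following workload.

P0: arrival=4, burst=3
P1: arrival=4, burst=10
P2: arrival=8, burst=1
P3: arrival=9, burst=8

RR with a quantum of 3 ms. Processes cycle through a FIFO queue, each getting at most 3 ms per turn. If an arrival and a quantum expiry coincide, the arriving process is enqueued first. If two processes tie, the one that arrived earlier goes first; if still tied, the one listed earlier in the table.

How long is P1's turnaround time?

22

Gantt: | idle 0-4 | P0 4-7 | P1 7-10 | P2 10-11 | P3 11-14 | P1 14-17 | P3 17-20 | P1 20-23 | P3 23-25 | P1 25-26 |
Completion: P0=7  P1=26  P2=11  P3=25
Turnaround (C−A): P0=3  P1=22  P2=3  P3=16
Turnaround(P1) = completion − arrival = 26 − 4 = 22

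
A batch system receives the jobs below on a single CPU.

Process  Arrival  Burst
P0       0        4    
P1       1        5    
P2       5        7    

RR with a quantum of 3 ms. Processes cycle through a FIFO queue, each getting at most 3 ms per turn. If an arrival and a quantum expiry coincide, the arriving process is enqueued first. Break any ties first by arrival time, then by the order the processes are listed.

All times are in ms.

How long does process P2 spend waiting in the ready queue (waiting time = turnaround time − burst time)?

4

Timeline: | P0 0-3 | P1 3-6 | P0 6-7 | P2 7-10 | P1 10-12 | P2 12-16 |
Completion: P0=7  P1=12  P2=16
Waiting(P2) = turnaround − burst = 11 − 7 = 4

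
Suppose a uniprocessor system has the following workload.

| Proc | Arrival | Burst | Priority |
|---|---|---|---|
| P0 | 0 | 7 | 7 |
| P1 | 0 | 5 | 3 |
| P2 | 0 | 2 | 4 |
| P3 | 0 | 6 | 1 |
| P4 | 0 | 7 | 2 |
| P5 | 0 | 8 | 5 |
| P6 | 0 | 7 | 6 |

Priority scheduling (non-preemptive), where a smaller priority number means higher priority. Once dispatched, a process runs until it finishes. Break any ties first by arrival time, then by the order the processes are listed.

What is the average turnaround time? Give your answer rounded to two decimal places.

23.14

Gantt: | P3 0-6 | P4 6-13 | P1 13-18 | P2 18-20 | P5 20-28 | P6 28-35 | P0 35-42 |
Completion: P0=42  P1=18  P2=20  P3=6  P4=13  P5=28  P6=35
Turnaround (C−A): P0=42  P1=18  P2=20  P3=6  P4=13  P5=28  P6=35
Turnaround times: P0=42, P1=18, P2=20, P3=6, P4=13, P5=28, P6=35
Average turnaround = (42+18+20+6+13+28+35) / 7 = 162/7 = 23.14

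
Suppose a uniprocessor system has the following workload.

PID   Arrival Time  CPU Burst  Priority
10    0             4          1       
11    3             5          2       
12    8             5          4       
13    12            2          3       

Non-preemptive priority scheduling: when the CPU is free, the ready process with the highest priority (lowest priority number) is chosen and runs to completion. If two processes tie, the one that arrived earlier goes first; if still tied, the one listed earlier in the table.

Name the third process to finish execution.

12

Timeline: | 10 0-4 | 11 4-9 | 12 9-14 | 13 14-16 |
Completion: 10=4  11=9  12=14  13=16
Finish order: 10 → 11 → 12 → 13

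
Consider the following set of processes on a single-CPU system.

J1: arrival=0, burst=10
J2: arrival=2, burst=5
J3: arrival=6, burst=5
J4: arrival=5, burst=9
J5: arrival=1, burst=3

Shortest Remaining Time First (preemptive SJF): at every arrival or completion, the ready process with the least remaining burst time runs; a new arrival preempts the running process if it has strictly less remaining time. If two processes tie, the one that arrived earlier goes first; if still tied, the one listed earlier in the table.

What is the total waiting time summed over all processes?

Gantt: | J1 0-1 | J5 1-4 | J2 4-9 | J3 9-14 | J1 14-23 | J4 23-32 |
Completion: J1=23  J2=9  J3=14  J4=32  J5=4
Turnaround (C−A): J1=23  J2=7  J3=8  J4=27  J5=3
Waiting = turnaround − burst: J1=13, J2=2, J3=3, J4=18, J5=0
Total waiting = 13 + 2 + 3 + 18 + 0 = 36

36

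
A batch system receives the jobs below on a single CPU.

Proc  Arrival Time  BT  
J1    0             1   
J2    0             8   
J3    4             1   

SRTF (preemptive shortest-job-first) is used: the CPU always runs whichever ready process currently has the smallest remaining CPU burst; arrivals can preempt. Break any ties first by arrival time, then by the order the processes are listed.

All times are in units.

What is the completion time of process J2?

Timeline: | J1 0-1 | J2 1-4 | J3 4-5 | J2 5-10 |
Completion: J1=1  J2=10  J3=5
Turnaround (C−A): J1=1  J2=10  J3=1

10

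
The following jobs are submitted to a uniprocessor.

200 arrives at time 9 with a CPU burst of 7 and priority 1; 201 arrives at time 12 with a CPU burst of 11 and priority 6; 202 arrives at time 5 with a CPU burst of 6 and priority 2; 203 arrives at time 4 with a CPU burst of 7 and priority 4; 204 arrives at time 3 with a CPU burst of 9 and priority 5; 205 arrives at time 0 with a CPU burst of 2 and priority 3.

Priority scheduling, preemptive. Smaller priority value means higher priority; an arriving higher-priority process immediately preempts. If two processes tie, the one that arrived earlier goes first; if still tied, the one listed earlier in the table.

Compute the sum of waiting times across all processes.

Gantt: | 205 0-2 | idle 2-3 | 204 3-4 | 203 4-5 | 202 5-9 | 200 9-16 | 202 16-18 | 203 18-24 | 204 24-32 | 201 32-43 |
Completion: 200=16  201=43  202=18  203=24  204=32  205=2
Waiting = turnaround − burst: 200=0, 201=20, 202=7, 203=13, 204=20, 205=0
Total waiting = 0 + 20 + 7 + 13 + 20 + 0 = 60

60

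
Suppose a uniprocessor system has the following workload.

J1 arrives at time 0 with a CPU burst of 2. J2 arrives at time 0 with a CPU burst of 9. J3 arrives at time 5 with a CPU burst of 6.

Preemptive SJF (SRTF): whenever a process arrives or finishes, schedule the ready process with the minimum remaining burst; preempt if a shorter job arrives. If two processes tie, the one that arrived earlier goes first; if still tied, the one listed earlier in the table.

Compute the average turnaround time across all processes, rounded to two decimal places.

8.33

Schedule: | J1 0-2 | J2 2-11 | J3 11-17 |
Completion: J1=2  J2=11  J3=17
Turnaround times: J1=2, J2=11, J3=12
Average turnaround = (2+11+12) / 3 = 25/3 = 8.33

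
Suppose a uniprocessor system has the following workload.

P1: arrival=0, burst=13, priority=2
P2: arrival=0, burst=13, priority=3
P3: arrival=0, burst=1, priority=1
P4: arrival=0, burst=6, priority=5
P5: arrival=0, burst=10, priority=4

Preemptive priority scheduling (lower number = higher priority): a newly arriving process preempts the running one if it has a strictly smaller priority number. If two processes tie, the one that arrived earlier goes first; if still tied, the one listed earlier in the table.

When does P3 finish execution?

1

Schedule: | P3 0-1 | P1 1-14 | P2 14-27 | P5 27-37 | P4 37-43 |
Completion: P1=14  P2=27  P3=1  P4=43  P5=37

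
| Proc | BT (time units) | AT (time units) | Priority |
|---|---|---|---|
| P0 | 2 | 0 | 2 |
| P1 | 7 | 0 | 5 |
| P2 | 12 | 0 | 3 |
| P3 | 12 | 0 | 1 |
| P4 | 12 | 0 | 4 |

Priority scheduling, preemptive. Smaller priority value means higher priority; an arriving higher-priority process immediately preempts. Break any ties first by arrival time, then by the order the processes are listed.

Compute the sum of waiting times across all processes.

90

Timeline: | P3 0-12 | P0 12-14 | P2 14-26 | P4 26-38 | P1 38-45 |
Completion: P0=14  P1=45  P2=26  P3=12  P4=38
Turnaround (C−A): P0=14  P1=45  P2=26  P3=12  P4=38
Waiting = turnaround − burst: P0=12, P1=38, P2=14, P3=0, P4=26
Total waiting = 12 + 38 + 14 + 0 + 26 = 90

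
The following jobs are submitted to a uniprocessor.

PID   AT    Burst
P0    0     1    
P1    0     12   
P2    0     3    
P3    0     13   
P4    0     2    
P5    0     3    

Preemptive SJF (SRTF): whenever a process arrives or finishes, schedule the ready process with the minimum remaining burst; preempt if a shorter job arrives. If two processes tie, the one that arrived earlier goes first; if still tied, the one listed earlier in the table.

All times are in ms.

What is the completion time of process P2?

6

Schedule: | P0 0-1 | P4 1-3 | P2 3-6 | P5 6-9 | P1 9-21 | P3 21-34 |
Completion: P0=1  P1=21  P2=6  P3=34  P4=3  P5=9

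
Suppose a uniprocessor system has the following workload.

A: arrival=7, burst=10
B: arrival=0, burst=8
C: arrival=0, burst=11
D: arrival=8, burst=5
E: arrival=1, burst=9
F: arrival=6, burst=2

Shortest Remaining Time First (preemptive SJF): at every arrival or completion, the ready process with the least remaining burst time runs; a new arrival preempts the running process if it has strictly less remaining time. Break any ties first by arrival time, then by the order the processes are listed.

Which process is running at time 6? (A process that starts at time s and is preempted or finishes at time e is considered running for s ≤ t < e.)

B

Timeline: | B 0-8 | F 8-10 | D 10-15 | E 15-24 | A 24-34 | C 34-45 |
Completion: A=34  B=8  C=45  D=15  E=24  F=10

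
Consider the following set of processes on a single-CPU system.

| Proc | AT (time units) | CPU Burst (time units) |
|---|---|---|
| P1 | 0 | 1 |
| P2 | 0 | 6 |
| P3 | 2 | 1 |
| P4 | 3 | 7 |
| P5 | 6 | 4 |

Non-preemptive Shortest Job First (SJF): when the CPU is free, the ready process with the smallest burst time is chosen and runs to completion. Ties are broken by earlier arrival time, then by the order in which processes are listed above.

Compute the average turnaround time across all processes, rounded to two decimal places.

Gantt: | P1 0-1 | P2 1-7 | P3 7-8 | P5 8-12 | P4 12-19 |
Completion: P1=1  P2=7  P3=8  P4=19  P5=12
Turnaround (C−A): P1=1  P2=7  P3=6  P4=16  P5=6
Turnaround times: P1=1, P2=7, P3=6, P4=16, P5=6
Average turnaround = (1+7+6+16+6) / 5 = 36/5 = 7.20

7.20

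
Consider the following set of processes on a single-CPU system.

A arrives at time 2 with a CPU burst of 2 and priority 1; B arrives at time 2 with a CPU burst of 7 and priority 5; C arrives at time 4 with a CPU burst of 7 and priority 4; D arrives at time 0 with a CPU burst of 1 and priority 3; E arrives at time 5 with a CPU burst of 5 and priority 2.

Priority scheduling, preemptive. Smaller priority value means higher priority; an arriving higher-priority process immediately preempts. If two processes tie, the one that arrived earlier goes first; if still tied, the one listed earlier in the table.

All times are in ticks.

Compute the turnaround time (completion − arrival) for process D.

Gantt: | D 0-1 | idle 1-2 | A 2-4 | C 4-5 | E 5-10 | C 10-16 | B 16-23 |
Completion: A=4  B=23  C=16  D=1  E=10
Turnaround(D) = completion − arrival = 1 − 0 = 1

1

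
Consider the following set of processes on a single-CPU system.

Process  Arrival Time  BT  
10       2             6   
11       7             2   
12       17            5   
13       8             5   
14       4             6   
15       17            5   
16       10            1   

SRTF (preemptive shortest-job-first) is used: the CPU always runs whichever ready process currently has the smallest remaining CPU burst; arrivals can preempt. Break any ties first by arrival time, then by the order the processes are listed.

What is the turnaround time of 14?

Gantt: | idle 0-2 | 10 2-8 | 11 8-10 | 16 10-11 | 13 11-16 | 14 16-22 | 12 22-27 | 15 27-32 |
Completion: 10=8  11=10  12=27  13=16  14=22  15=32  16=11
Turnaround (C−A): 10=6  11=3  12=10  13=8  14=18  15=15  16=1
Turnaround(14) = completion − arrival = 22 − 4 = 18

18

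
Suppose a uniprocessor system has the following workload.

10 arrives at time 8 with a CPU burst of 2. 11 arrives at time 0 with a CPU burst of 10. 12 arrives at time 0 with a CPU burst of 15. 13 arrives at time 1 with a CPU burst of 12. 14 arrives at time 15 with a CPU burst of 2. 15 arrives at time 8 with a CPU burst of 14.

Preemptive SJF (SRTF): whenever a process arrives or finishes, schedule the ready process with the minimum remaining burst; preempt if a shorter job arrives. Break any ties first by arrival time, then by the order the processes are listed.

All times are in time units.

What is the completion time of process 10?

12

Schedule: | 11 0-10 | 10 10-12 | 13 12-15 | 14 15-17 | 13 17-26 | 15 26-40 | 12 40-55 |
Completion: 10=12  11=10  12=55  13=26  14=17  15=40
Turnaround (C−A): 10=4  11=10  12=55  13=25  14=2  15=32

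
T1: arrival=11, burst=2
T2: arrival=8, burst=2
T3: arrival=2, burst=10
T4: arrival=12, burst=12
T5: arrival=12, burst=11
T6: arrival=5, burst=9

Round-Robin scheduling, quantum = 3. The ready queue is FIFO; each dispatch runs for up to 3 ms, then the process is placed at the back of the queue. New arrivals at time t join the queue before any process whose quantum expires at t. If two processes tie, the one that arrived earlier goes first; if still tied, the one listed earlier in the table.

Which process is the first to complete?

Timeline: | idle 0-2 | T3 2-5 | T6 5-8 | T3 8-11 | T2 11-13 | T6 13-16 | T1 16-18 | T3 18-21 | T4 21-24 | T5 24-27 | T6 27-30 | T3 30-31 | T4 31-34 | T5 34-37 | T4 37-40 | T5 40-43 | T4 43-46 | T5 46-48 |
Completion: T1=18  T2=13  T3=31  T4=46  T5=48  T6=30
Finish order: T2 → T1 → T6 → T3 → T4 → T5

T2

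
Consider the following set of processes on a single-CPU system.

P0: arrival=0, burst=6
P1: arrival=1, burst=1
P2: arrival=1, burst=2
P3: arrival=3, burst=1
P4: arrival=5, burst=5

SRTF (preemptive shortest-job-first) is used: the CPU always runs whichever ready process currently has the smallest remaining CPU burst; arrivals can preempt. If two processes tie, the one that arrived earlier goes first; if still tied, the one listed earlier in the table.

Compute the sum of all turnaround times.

26

Gantt: | P0 0-1 | P1 1-2 | P2 2-4 | P3 4-5 | P0 5-10 | P4 10-15 |
Completion: P0=10  P1=2  P2=4  P3=5  P4=15
Turnaround = completion − arrival: P0=10, P1=1, P2=3, P3=2, P4=10
Total turnaround = 10 + 1 + 3 + 2 + 10 = 26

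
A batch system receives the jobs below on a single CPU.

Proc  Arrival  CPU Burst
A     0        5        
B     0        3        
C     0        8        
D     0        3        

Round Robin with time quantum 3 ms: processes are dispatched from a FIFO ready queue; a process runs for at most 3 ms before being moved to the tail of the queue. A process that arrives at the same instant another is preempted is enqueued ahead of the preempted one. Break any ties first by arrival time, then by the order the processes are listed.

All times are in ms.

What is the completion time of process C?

Timeline: | A 0-3 | B 3-6 | C 6-9 | D 9-12 | A 12-14 | C 14-19 |
Completion: A=14  B=6  C=19  D=12

19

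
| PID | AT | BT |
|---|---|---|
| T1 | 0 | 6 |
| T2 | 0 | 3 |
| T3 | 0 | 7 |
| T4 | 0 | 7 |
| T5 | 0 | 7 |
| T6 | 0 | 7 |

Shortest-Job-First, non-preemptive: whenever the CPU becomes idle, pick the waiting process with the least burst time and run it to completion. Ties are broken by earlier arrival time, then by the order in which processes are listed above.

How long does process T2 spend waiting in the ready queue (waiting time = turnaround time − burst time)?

0

Schedule: | T2 0-3 | T1 3-9 | T3 9-16 | T4 16-23 | T5 23-30 | T6 30-37 |
Completion: T1=9  T2=3  T3=16  T4=23  T5=30  T6=37
Waiting(T2) = turnaround − burst = 3 − 3 = 0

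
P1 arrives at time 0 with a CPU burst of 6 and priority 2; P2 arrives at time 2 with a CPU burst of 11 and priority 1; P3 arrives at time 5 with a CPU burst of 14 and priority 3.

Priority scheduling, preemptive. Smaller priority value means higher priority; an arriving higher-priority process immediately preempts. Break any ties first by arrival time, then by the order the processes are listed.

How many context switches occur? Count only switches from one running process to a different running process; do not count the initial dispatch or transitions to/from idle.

Gantt: | P1 0-2 | P2 2-13 | P1 13-17 | P3 17-31 |
Completion: P1=17  P2=13  P3=31
Turnaround (C−A): P1=17  P2=11  P3=26

3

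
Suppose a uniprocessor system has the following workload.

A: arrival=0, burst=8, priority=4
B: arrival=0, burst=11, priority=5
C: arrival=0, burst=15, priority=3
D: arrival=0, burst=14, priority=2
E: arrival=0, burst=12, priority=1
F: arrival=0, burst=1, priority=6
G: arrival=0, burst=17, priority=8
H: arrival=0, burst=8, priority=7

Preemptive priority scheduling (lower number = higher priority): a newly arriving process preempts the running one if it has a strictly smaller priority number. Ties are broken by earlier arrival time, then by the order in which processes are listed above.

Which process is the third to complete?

C

Schedule: | E 0-12 | D 12-26 | C 26-41 | A 41-49 | B 49-60 | F 60-61 | H 61-69 | G 69-86 |
Completion: A=49  B=60  C=41  D=26  E=12  F=61  G=86  H=69
Turnaround (C−A): A=49  B=60  C=41  D=26  E=12  F=61  G=86  H=69
Finish order: E → D → C → A → B → F → H → G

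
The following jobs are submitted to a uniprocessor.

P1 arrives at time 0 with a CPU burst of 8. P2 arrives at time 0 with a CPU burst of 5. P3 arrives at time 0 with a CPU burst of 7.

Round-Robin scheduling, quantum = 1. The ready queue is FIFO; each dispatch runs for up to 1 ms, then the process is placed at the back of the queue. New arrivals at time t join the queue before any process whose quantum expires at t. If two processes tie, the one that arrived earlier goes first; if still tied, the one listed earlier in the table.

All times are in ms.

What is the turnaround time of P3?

19

Schedule: | P1 0-1 | P2 1-2 | P3 2-3 | P1 3-4 | P2 4-5 | P3 5-6 | P1 6-7 | P2 7-8 | P3 8-9 | P1 9-10 | P2 10-11 | P3 11-12 | P1 12-13 | P2 13-14 | P3 14-15 | P1 15-16 | P3 16-17 | P1 17-18 | P3 18-19 | P1 19-20 |
Completion: P1=20  P2=14  P3=19
Turnaround(P3) = completion − arrival = 19 − 0 = 19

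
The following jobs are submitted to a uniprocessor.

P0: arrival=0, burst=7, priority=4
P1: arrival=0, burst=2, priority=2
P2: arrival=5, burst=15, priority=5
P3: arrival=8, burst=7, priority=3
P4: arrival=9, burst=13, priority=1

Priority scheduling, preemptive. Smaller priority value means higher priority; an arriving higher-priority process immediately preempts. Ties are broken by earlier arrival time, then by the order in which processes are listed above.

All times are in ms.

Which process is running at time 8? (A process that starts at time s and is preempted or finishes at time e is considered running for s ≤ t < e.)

Schedule: | P1 0-2 | P0 2-8 | P3 8-9 | P4 9-22 | P3 22-28 | P0 28-29 | P2 29-44 |
Completion: P0=29  P1=2  P2=44  P3=28  P4=22
Turnaround (C−A): P0=29  P1=2  P2=39  P3=20  P4=13

P3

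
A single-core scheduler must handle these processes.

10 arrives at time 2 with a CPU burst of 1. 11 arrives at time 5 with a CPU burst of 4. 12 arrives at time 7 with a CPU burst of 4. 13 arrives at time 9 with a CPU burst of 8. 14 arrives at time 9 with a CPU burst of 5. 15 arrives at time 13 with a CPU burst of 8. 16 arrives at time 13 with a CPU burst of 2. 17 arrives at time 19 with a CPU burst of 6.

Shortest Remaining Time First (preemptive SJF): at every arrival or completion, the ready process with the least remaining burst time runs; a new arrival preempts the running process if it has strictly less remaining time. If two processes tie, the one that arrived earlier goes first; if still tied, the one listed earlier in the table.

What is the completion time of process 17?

Timeline: | idle 0-2 | 10 2-3 | idle 3-5 | 11 5-9 | 12 9-13 | 16 13-15 | 14 15-20 | 17 20-26 | 13 26-34 | 15 34-42 |
Completion: 10=3  11=9  12=13  13=34  14=20  15=42  16=15  17=26

26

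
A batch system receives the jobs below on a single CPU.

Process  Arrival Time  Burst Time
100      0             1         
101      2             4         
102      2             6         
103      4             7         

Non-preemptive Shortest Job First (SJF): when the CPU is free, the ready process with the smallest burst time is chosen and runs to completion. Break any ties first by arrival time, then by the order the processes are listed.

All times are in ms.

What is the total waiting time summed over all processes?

Timeline: | 100 0-1 | idle 1-2 | 101 2-6 | 102 6-12 | 103 12-19 |
Completion: 100=1  101=6  102=12  103=19
Waiting = turnaround − burst: 100=0, 101=0, 102=4, 103=8
Total waiting = 0 + 0 + 4 + 8 = 12

12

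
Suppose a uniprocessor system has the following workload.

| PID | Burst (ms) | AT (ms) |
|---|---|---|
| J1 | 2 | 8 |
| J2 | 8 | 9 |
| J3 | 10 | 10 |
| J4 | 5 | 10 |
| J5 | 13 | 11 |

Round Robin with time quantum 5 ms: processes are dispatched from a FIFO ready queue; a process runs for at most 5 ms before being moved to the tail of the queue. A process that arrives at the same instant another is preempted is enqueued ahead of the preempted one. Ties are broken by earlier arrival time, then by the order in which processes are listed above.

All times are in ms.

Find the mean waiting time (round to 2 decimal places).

13.20

Timeline: | idle 0-8 | J1 8-10 | J2 10-15 | J3 15-20 | J4 20-25 | J5 25-30 | J2 30-33 | J3 33-38 | J5 38-46 |
Completion: J1=10  J2=33  J3=38  J4=25  J5=46
Turnaround (C−A): J1=2  J2=24  J3=28  J4=15  J5=35
Waiting times: J1=0, J2=16, J3=18, J4=10, J5=22
Average waiting = (0+16+18+10+22) / 5 = 66/5 = 13.20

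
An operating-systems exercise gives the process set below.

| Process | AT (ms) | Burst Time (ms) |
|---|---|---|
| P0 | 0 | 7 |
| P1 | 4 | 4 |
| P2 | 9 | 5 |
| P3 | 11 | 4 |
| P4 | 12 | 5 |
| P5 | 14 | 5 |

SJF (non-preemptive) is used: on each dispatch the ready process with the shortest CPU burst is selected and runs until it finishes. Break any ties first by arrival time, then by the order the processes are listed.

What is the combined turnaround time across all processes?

58

Gantt: | P0 0-7 | P1 7-11 | P3 11-15 | P2 15-20 | P4 20-25 | P5 25-30 |
Completion: P0=7  P1=11  P2=20  P3=15  P4=25  P5=30
Turnaround = completion − arrival: P0=7, P1=7, P2=11, P3=4, P4=13, P5=16
Total turnaround = 7 + 7 + 11 + 4 + 13 + 16 = 58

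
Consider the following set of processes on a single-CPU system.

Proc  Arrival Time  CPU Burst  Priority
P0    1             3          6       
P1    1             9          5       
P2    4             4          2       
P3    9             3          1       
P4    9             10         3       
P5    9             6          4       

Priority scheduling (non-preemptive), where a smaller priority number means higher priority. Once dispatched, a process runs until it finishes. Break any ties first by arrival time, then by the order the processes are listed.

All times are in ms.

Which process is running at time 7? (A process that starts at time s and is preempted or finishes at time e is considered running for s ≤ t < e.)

Timeline: | idle 0-1 | P1 1-10 | P3 10-13 | P2 13-17 | P4 17-27 | P5 27-33 | P0 33-36 |
Completion: P0=36  P1=10  P2=17  P3=13  P4=27  P5=33
Turnaround (C−A): P0=35  P1=9  P2=13  P3=4  P4=18  P5=24

P1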